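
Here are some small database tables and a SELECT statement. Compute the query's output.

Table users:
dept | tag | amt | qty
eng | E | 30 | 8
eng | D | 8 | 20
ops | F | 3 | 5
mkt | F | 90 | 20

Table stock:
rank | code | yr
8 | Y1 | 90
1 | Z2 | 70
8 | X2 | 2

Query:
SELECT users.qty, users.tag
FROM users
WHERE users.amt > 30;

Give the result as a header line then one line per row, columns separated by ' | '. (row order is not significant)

== RESULT ==
users.qty | users.tag
20 | F

Derivation:
After WHERE (1 rows):
users.dept | users.tag | users.amt | users.qty
mkt | F | 90 | 20
After SELECT (1 rows):
users.qty | users.tag
20 | F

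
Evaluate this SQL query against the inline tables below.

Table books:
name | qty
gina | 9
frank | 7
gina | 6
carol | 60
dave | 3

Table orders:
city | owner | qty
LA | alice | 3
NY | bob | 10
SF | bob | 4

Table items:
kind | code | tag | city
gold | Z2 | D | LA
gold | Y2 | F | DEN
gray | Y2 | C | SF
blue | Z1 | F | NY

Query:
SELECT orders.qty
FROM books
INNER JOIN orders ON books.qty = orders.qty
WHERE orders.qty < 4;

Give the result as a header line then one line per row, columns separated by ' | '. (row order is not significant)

== RESULT ==
orders.qty
3

Derivation:
After JOIN orders (1 rows):
books.name | books.qty | orders.city | orders.owner | orders.qty
dave | 3 | LA | alice | 3
After WHERE (1 rows):
books.name | books.qty | orders.city | orders.owner | orders.qty
dave | 3 | LA | alice | 3
After SELECT (1 rows):
orders.qty
3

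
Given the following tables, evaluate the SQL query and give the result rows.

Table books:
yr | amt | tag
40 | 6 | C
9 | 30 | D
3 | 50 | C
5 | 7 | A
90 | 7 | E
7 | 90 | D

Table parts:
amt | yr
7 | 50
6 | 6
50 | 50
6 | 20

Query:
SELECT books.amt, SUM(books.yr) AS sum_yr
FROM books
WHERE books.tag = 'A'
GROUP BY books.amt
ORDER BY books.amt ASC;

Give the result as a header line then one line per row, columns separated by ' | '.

== RESULT ==
books.amt | sum_yr
7 | 5

Derivation:
After WHERE (1 rows):
books.yr | books.amt | books.tag
5 | 7 | A
After GROUP BY (1 rows):
books.amt | sum_yr
7 | 5
After ORDER BY (1 rows):
books.amt | sum_yr
7 | 5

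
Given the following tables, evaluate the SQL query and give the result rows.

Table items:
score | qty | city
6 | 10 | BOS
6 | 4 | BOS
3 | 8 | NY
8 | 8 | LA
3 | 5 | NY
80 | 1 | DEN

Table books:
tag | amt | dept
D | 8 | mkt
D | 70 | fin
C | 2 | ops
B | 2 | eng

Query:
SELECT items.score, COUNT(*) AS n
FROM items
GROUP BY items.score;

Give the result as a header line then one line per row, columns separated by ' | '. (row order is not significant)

After GROUP BY (4 rows):
items.score | n
6 | 2
3 | 2
8 | 1
80 | 1

== RESULT ==
items.score | n
6 | 2
3 | 2
8 | 1
80 | 1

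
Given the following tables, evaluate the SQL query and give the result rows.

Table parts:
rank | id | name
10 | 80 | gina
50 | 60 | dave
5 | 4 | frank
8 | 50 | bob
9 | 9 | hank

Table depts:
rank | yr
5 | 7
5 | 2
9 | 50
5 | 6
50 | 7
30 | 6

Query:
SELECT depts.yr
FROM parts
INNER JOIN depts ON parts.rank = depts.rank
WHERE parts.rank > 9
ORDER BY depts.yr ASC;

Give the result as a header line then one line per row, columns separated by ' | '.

== RESULT ==
depts.yr
7

Derivation:
After JOIN depts (5 rows):
parts.rank | parts.id | parts.name | depts.rank | depts.yr
50 | 60 | dave | 50 | 7
5 | 4 | frank | 5 | 7
5 | 4 | frank | 5 | 2
5 | 4 | frank | 5 | 6
9 | 9 | hank | 9 | 50
After WHERE (1 rows):
parts.rank | parts.id | parts.name | depts.rank | depts.yr
50 | 60 | dave | 50 | 7
After SELECT (1 rows):
depts.yr
7
After ORDER BY (1 rows):
depts.yr
7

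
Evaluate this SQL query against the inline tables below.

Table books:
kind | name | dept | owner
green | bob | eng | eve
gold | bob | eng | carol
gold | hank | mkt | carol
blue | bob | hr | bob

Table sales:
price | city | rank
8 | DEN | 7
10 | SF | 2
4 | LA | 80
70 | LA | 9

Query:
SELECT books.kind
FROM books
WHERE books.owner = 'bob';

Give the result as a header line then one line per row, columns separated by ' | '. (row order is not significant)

== RESULT ==
books.kind
blue

Derivation:
After WHERE (1 rows):
books.kind | books.name | books.dept | books.owner
blue | bob | hr | bob
After SELECT (1 rows):
books.kind
blue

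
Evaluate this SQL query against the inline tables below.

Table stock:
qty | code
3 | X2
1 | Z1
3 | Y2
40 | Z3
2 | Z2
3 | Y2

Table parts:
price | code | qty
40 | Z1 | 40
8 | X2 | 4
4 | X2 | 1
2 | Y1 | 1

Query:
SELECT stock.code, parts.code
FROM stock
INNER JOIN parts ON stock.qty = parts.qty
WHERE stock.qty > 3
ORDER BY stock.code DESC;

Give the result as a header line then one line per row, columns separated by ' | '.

After JOIN parts (3 rows):
stock.qty | stock.code | parts.price | parts.code | parts.qty
1 | Z1 | 4 | X2 | 1
1 | Z1 | 2 | Y1 | 1
40 | Z3 | 40 | Z1 | 40
After WHERE (1 rows):
stock.qty | stock.code | parts.price | parts.code | parts.qty
40 | Z3 | 40 | Z1 | 40
After SELECT (1 rows):
stock.code | parts.code
Z3 | Z1
After ORDER BY (1 rows):
stock.code | parts.code
Z3 | Z1

== RESULT ==
stock.code | parts.code
Z3 | Z1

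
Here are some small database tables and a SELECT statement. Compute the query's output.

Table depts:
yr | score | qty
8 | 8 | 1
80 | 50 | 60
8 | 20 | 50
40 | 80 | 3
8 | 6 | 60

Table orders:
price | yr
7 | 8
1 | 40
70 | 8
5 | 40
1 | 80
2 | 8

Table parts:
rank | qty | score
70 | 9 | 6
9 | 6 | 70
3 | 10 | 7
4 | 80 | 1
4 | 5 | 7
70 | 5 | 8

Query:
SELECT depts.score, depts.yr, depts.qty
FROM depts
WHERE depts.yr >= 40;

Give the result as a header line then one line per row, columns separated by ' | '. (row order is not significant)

After WHERE (2 rows):
depts.yr | depts.score | depts.qty
80 | 50 | 60
40 | 80 | 3
After SELECT (2 rows):
depts.score | depts.yr | depts.qty
50 | 80 | 60
80 | 40 | 3

== RESULT ==
depts.score | depts.yr | depts.qty
50 | 80 | 60
80 | 40 | 3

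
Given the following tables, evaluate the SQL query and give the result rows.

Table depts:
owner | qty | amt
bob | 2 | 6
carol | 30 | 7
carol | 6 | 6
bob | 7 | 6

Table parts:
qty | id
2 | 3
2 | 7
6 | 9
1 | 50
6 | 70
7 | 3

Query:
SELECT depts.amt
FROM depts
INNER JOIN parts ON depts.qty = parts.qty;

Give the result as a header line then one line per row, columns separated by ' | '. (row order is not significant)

== RESULT ==
depts.amt
6
6
6
6
6

Derivation:
After JOIN parts (5 rows):
depts.owner | depts.qty | depts.amt | parts.qty | parts.id
bob | 2 | 6 | 2 | 3
bob | 2 | 6 | 2 | 7
carol | 6 | 6 | 6 | 9
carol | 6 | 6 | 6 | 70
bob | 7 | 6 | 7 | 3
After SELECT (5 rows):
depts.amt
6
6
6
6
6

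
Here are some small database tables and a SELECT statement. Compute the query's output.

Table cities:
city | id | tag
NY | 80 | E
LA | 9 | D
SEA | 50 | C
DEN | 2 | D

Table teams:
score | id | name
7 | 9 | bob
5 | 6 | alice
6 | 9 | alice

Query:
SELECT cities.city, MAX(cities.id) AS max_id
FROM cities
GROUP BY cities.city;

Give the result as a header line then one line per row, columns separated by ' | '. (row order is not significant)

== RESULT ==
cities.city | max_id
NY | 80
LA | 9
SEA | 50
DEN | 2

Derivation:
After GROUP BY (4 rows):
cities.city | max_id
NY | 80
LA | 9
SEA | 50
DEN | 2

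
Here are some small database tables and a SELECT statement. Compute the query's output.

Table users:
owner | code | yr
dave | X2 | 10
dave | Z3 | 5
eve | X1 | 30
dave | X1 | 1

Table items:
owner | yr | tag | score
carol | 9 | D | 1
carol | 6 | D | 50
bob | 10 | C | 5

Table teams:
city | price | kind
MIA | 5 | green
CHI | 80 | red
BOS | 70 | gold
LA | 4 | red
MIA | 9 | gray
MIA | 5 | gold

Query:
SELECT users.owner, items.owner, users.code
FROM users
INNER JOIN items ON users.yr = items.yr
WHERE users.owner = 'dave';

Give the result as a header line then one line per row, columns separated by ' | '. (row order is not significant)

== RESULT ==
users.owner | items.owner | users.code
dave | bob | X2

Derivation:
After JOIN items (1 rows):
users.owner | users.code | users.yr | items.owner | items.yr | items.tag | items.score
dave | X2 | 10 | bob | 10 | C | 5
After WHERE (1 rows):
users.owner | users.code | users.yr | items.owner | items.yr | items.tag | items.score
dave | X2 | 10 | bob | 10 | C | 5
After SELECT (1 rows):
users.owner | items.owner | users.code
dave | bob | X2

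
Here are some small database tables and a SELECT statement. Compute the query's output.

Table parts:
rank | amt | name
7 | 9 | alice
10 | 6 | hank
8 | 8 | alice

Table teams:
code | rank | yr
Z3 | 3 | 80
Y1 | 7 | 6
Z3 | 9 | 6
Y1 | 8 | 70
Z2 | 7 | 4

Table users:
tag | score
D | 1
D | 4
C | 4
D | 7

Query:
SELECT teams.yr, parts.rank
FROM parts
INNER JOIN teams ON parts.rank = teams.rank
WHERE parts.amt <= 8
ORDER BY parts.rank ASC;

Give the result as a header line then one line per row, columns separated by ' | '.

After JOIN teams (3 rows):
parts.rank | parts.amt | parts.name | teams.code | teams.rank | teams.yr
7 | 9 | alice | Y1 | 7 | 6
7 | 9 | alice | Z2 | 7 | 4
8 | 8 | alice | Y1 | 8 | 70
After WHERE (1 rows):
parts.rank | parts.amt | parts.name | teams.code | teams.rank | teams.yr
8 | 8 | alice | Y1 | 8 | 70
After SELECT (1 rows):
teams.yr | parts.rank
70 | 8
After ORDER BY (1 rows):
teams.yr | parts.rank
70 | 8

== RESULT ==
teams.yr | parts.rank
70 | 8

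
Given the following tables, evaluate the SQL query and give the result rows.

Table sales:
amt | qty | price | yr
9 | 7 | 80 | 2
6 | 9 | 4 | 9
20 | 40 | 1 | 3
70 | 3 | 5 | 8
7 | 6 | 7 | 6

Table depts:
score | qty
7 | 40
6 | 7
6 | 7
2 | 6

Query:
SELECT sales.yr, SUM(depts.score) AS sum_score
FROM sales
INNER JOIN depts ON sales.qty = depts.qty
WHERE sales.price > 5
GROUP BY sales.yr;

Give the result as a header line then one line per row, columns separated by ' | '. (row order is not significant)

After JOIN depts (4 rows):
sales.amt | sales.qty | sales.price | sales.yr | depts.score | depts.qty
9 | 7 | 80 | 2 | 6 | 7
9 | 7 | 80 | 2 | 6 | 7
20 | 40 | 1 | 3 | 7 | 40
7 | 6 | 7 | 6 | 2 | 6
After WHERE (3 rows):
sales.amt | sales.qty | sales.price | sales.yr | depts.score | depts.qty
9 | 7 | 80 | 2 | 6 | 7
9 | 7 | 80 | 2 | 6 | 7
7 | 6 | 7 | 6 | 2 | 6
After GROUP BY (2 rows):
sales.yr | sum_score
2 | 12
6 | 2

== RESULT ==
sales.yr | sum_score
2 | 12
6 | 2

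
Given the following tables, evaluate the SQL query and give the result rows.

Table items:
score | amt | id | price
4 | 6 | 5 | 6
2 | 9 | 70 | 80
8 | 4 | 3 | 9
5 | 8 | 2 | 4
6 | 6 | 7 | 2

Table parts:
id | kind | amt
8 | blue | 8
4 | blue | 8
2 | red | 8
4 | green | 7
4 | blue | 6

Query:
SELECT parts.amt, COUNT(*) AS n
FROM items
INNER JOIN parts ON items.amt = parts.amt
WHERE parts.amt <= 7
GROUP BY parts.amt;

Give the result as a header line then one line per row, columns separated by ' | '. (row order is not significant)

== RESULT ==
parts.amt | n
6 | 2

Derivation:
After JOIN parts (5 rows):
items.score | items.amt | items.id | items.price | parts.id | parts.kind | parts.amt
4 | 6 | 5 | 6 | 4 | blue | 6
5 | 8 | 2 | 4 | 8 | blue | 8
5 | 8 | 2 | 4 | 4 | blue | 8
5 | 8 | 2 | 4 | 2 | red | 8
6 | 6 | 7 | 2 | 4 | blue | 6
After WHERE (2 rows):
items.score | items.amt | items.id | items.price | parts.id | parts.kind | parts.amt
4 | 6 | 5 | 6 | 4 | blue | 6
6 | 6 | 7 | 2 | 4 | blue | 6
After GROUP BY (1 rows):
parts.amt | n
6 | 2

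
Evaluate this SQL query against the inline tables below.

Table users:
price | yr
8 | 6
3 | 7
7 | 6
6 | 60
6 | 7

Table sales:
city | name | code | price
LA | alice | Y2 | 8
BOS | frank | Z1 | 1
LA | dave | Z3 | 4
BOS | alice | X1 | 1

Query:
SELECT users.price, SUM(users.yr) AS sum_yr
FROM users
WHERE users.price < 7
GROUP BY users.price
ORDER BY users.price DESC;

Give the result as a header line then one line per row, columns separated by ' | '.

== RESULT ==
users.price | sum_yr
6 | 67
3 | 7

Derivation:
After WHERE (3 rows):
users.price | users.yr
3 | 7
6 | 60
6 | 7
After GROUP BY (2 rows):
users.price | sum_yr
3 | 7
6 | 67
After ORDER BY (2 rows):
users.price | sum_yr
6 | 67
3 | 7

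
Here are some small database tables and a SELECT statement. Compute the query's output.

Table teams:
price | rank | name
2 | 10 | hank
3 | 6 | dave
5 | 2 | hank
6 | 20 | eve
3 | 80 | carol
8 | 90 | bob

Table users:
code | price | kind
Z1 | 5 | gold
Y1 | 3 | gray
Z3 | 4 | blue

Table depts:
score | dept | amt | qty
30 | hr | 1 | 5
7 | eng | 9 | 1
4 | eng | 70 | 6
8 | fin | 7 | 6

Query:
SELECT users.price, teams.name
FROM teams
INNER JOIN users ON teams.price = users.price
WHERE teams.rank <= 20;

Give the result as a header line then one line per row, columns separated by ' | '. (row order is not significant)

== RESULT ==
users.price | teams.name
3 | dave
5 | hank

Derivation:
After JOIN users (3 rows):
teams.price | teams.rank | teams.name | users.code | users.price | users.kind
3 | 6 | dave | Y1 | 3 | gray
5 | 2 | hank | Z1 | 5 | gold
3 | 80 | carol | Y1 | 3 | gray
After WHERE (2 rows):
teams.price | teams.rank | teams.name | users.code | users.price | users.kind
3 | 6 | dave | Y1 | 3 | gray
5 | 2 | hank | Z1 | 5 | gold
After SELECT (2 rows):
users.price | teams.name
3 | dave
5 | hank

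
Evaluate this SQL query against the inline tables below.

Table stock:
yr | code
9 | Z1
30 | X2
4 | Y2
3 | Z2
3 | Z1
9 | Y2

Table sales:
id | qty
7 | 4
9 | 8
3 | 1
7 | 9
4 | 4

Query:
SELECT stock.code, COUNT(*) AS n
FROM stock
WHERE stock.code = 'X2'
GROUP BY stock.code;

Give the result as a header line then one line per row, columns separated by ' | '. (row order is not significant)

== RESULT ==
stock.code | n
X2 | 1

Derivation:
After WHERE (1 rows):
stock.yr | stock.code
30 | X2
After GROUP BY (1 rows):
stock.code | n
X2 | 1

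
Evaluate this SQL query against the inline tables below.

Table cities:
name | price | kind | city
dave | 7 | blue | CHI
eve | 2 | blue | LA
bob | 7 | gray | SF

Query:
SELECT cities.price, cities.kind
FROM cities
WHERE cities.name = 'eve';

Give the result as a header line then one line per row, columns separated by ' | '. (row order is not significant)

After WHERE (1 rows):
cities.name | cities.price | cities.kind | cities.city
eve | 2 | blue | LA
After SELECT (1 rows):
cities.price | cities.kind
2 | blue

== RESULT ==
cities.price | cities.kind
2 | blue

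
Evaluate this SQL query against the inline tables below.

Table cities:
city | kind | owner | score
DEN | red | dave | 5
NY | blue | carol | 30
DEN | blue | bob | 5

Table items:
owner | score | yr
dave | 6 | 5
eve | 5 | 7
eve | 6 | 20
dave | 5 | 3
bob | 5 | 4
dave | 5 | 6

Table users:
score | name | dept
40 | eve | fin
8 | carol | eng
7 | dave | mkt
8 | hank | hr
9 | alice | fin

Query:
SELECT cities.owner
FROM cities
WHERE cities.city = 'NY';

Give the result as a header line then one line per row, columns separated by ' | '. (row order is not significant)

After WHERE (1 rows):
cities.city | cities.kind | cities.owner | cities.score
NY | blue | carol | 30
After SELECT (1 rows):
cities.owner
carol

== RESULT ==
cities.owner
carol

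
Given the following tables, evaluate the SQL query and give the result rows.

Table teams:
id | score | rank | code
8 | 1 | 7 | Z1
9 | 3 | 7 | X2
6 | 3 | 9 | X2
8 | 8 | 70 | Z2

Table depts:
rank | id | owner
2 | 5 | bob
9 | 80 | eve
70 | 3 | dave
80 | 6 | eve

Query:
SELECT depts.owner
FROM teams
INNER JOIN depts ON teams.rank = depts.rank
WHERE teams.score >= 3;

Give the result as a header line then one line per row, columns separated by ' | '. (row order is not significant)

After JOIN depts (2 rows):
teams.id | teams.score | teams.rank | teams.code | depts.rank | depts.id | depts.owner
6 | 3 | 9 | X2 | 9 | 80 | eve
8 | 8 | 70 | Z2 | 70 | 3 | dave
After WHERE (2 rows):
teams.id | teams.score | teams.rank | teams.code | depts.rank | depts.id | depts.owner
6 | 3 | 9 | X2 | 9 | 80 | eve
8 | 8 | 70 | Z2 | 70 | 3 | dave
After SELECT (2 rows):
depts.owner
eve
dave

== RESULT ==
depts.owner
eve
dave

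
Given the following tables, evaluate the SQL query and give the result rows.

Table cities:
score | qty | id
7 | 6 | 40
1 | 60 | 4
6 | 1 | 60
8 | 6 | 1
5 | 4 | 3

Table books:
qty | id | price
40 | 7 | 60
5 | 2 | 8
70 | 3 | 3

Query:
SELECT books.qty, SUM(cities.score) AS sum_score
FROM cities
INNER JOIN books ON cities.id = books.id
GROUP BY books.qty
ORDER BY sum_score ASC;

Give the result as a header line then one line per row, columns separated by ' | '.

After JOIN books (1 rows):
cities.score | cities.qty | cities.id | books.qty | books.id | books.price
5 | 4 | 3 | 70 | 3 | 3
After GROUP BY (1 rows):
books.qty | sum_score
70 | 5
After ORDER BY (1 rows):
books.qty | sum_score
70 | 5

== RESULT ==
books.qty | sum_score
70 | 5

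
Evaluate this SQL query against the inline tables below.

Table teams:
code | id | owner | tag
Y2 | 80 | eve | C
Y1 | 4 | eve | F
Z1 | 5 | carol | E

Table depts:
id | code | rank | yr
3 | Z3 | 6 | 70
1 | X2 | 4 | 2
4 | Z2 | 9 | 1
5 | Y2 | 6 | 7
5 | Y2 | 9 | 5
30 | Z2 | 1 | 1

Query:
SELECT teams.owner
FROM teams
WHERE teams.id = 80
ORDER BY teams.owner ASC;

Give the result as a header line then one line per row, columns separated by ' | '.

== RESULT ==
teams.owner
eve

Derivation:
After WHERE (1 rows):
teams.code | teams.id | teams.owner | teams.tag
Y2 | 80 | eve | C
After SELECT (1 rows):
teams.owner
eve
After ORDER BY (1 rows):
teams.owner
eve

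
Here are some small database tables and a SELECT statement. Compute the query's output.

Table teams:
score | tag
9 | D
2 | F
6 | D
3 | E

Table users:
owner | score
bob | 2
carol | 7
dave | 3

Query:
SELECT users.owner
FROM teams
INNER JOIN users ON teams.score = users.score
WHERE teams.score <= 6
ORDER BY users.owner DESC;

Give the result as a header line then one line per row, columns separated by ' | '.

== RESULT ==
users.owner
dave
bob

Derivation:
After JOIN users (2 rows):
teams.score | teams.tag | users.owner | users.score
2 | F | bob | 2
3 | E | dave | 3
After WHERE (2 rows):
teams.score | teams.tag | users.owner | users.score
2 | F | bob | 2
3 | E | dave | 3
After SELECT (2 rows):
users.owner
bob
dave
After ORDER BY (2 rows):
users.owner
dave
bob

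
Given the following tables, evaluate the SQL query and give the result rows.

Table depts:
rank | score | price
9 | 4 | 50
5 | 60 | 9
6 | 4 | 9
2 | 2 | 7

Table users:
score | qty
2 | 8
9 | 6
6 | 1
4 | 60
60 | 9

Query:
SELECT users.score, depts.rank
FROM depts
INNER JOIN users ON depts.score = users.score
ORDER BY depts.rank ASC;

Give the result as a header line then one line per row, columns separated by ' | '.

== RESULT ==
users.score | depts.rank
2 | 2
60 | 5
4 | 6
4 | 9

Derivation:
After JOIN users (4 rows):
depts.rank | depts.score | depts.price | users.score | users.qty
9 | 4 | 50 | 4 | 60
5 | 60 | 9 | 60 | 9
6 | 4 | 9 | 4 | 60
2 | 2 | 7 | 2 | 8
After SELECT (4 rows):
users.score | depts.rank
4 | 9
60 | 5
4 | 6
2 | 2
After ORDER BY (4 rows):
users.score | depts.rank
2 | 2
60 | 5
4 | 6
4 | 9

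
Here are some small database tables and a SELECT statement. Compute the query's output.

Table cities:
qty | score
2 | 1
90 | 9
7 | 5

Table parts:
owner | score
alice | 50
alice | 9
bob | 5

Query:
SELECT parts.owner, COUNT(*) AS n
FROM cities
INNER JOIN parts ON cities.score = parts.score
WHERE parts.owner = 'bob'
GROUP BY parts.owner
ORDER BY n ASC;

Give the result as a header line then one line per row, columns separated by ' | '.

== RESULT ==
parts.owner | n
bob | 1

Derivation:
After JOIN parts (2 rows):
cities.qty | cities.score | parts.owner | parts.score
90 | 9 | alice | 9
7 | 5 | bob | 5
After WHERE (1 rows):
cities.qty | cities.score | parts.owner | parts.score
7 | 5 | bob | 5
After GROUP BY (1 rows):
parts.owner | n
bob | 1
After ORDER BY (1 rows):
parts.owner | n
bob | 1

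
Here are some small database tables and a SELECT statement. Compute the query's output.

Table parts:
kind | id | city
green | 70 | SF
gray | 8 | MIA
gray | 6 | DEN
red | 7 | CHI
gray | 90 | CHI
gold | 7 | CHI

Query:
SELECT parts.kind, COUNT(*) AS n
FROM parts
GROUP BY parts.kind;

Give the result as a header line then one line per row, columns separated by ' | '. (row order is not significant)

== RESULT ==
parts.kind | n
green | 1
gray | 3
red | 1
gold | 1

Derivation:
After GROUP BY (4 rows):
parts.kind | n
green | 1
gray | 3
red | 1
gold | 1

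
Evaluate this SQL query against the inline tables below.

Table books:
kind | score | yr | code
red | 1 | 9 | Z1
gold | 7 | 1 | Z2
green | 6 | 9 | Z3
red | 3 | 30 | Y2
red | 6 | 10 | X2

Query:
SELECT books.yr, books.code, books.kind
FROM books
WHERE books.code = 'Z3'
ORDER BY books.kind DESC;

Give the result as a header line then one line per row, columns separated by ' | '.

After WHERE (1 rows):
books.kind | books.score | books.yr | books.code
green | 6 | 9 | Z3
After SELECT (1 rows):
books.yr | books.code | books.kind
9 | Z3 | green
After ORDER BY (1 rows):
books.yr | books.code | books.kind
9 | Z3 | green

== RESULT ==
books.yr | books.code | books.kind
9 | Z3 | green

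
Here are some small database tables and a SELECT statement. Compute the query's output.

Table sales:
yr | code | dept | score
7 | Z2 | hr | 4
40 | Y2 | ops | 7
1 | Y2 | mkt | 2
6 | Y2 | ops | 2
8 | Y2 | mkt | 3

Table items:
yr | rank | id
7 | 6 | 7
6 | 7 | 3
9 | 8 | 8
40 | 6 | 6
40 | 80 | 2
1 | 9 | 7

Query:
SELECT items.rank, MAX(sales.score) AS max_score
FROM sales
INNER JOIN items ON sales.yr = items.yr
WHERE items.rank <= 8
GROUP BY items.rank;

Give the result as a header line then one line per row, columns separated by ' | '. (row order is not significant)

== RESULT ==
items.rank | max_score
6 | 7
7 | 2

Derivation:
After JOIN items (5 rows):
sales.yr | sales.code | sales.dept | sales.score | items.yr | items.rank | items.id
7 | Z2 | hr | 4 | 7 | 6 | 7
40 | Y2 | ops | 7 | 40 | 6 | 6
40 | Y2 | ops | 7 | 40 | 80 | 2
1 | Y2 | mkt | 2 | 1 | 9 | 7
6 | Y2 | ops | 2 | 6 | 7 | 3
After WHERE (3 rows):
sales.yr | sales.code | sales.dept | sales.score | items.yr | items.rank | items.id
7 | Z2 | hr | 4 | 7 | 6 | 7
40 | Y2 | ops | 7 | 40 | 6 | 6
6 | Y2 | ops | 2 | 6 | 7 | 3
After GROUP BY (2 rows):
items.rank | max_score
6 | 7
7 | 2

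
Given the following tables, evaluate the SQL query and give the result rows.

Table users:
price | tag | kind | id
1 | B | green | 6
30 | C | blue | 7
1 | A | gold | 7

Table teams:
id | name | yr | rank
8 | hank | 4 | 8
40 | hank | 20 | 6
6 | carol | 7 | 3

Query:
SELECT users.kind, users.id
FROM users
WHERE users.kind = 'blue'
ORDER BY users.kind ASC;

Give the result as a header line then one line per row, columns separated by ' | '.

== RESULT ==
users.kind | users.id
blue | 7

Derivation:
After WHERE (1 rows):
users.price | users.tag | users.kind | users.id
30 | C | blue | 7
After SELECT (1 rows):
users.kind | users.id
blue | 7
After ORDER BY (1 rows):
users.kind | users.id
blue | 7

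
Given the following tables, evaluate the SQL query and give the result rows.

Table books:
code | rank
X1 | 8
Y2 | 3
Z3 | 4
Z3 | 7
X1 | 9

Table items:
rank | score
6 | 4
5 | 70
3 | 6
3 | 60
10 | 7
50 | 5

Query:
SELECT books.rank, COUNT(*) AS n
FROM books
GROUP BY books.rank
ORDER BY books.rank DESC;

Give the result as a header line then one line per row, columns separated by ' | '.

After GROUP BY (5 rows):
books.rank | n
8 | 1
3 | 1
4 | 1
7 | 1
9 | 1
After ORDER BY (5 rows):
books.rank | n
9 | 1
8 | 1
7 | 1
4 | 1
3 | 1

== RESULT ==
books.rank | n
9 | 1
8 | 1
7 | 1
4 | 1
3 | 1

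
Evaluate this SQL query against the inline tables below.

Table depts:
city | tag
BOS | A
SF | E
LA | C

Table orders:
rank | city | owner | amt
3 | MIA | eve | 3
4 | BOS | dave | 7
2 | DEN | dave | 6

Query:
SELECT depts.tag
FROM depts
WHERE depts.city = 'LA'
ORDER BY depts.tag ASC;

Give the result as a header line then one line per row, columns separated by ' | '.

== RESULT ==
depts.tag
C

Derivation:
After WHERE (1 rows):
depts.city | depts.tag
LA | C
After SELECT (1 rows):
depts.tag
C
After ORDER BY (1 rows):
depts.tag
C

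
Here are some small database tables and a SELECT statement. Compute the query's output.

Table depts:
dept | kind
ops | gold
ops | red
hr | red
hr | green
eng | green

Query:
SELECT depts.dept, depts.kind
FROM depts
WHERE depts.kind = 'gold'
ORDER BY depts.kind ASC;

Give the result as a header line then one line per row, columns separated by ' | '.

== RESULT ==
depts.dept | depts.kind
ops | gold

Derivation:
After WHERE (1 rows):
depts.dept | depts.kind
ops | gold
After SELECT (1 rows):
depts.dept | depts.kind
ops | gold
After ORDER BY (1 rows):
depts.dept | depts.kind
ops | gold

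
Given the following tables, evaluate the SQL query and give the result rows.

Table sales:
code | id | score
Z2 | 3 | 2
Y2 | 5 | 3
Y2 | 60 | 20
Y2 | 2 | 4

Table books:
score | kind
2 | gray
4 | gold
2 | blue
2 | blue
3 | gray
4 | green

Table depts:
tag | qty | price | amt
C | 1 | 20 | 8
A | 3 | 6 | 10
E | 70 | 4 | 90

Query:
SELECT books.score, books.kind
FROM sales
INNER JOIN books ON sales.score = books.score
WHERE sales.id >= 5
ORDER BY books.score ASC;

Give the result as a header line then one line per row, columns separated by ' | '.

== RESULT ==
books.score | books.kind
3 | gray

Derivation:
After JOIN books (6 rows):
sales.code | sales.id | sales.score | books.score | books.kind
Z2 | 3 | 2 | 2 | gray
Z2 | 3 | 2 | 2 | blue
Z2 | 3 | 2 | 2 | blue
Y2 | 5 | 3 | 3 | gray
Y2 | 2 | 4 | 4 | gold
Y2 | 2 | 4 | 4 | green
After WHERE (1 rows):
sales.code | sales.id | sales.score | books.score | books.kind
Y2 | 5 | 3 | 3 | gray
After SELECT (1 rows):
books.score | books.kind
3 | gray
After ORDER BY (1 rows):
books.score | books.kind
3 | gray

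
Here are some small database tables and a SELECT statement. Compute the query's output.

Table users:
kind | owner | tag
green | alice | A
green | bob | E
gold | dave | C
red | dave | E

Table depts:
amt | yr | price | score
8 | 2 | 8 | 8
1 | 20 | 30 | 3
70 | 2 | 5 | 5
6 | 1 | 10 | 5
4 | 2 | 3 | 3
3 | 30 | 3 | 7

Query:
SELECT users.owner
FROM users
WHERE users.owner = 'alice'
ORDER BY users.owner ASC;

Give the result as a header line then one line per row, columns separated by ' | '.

After WHERE (1 rows):
users.kind | users.owner | users.tag
green | alice | A
After SELECT (1 rows):
users.owner
alice
After ORDER BY (1 rows):
users.owner
alice

== RESULT ==
users.owner
alice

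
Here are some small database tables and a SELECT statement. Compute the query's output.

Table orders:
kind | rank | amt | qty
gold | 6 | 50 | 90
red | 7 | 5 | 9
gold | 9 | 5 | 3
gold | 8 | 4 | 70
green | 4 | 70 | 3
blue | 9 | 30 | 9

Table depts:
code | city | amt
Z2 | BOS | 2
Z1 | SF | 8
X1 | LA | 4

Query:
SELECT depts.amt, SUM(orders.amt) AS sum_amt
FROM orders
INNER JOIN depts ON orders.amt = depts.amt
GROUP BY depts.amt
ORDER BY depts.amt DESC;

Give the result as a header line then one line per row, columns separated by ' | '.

== RESULT ==
depts.amt | sum_amt
4 | 4

Derivation:
After JOIN depts (1 rows):
orders.kind | orders.rank | orders.amt | orders.qty | depts.code | depts.city | depts.amt
gold | 8 | 4 | 70 | X1 | LA | 4
After GROUP BY (1 rows):
depts.amt | sum_amt
4 | 4
After ORDER BY (1 rows):
depts.amt | sum_amt
4 | 4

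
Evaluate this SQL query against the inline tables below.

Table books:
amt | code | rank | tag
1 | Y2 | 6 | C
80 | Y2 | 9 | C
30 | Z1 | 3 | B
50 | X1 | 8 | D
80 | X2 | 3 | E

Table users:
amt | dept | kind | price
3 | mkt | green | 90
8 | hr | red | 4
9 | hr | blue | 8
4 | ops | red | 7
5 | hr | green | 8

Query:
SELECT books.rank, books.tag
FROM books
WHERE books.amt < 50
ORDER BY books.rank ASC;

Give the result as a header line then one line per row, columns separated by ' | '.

After WHERE (2 rows):
books.amt | books.code | books.rank | books.tag
1 | Y2 | 6 | C
30 | Z1 | 3 | B
After SELECT (2 rows):
books.rank | books.tag
6 | C
3 | B
After ORDER BY (2 rows):
books.rank | books.tag
3 | B
6 | C

== RESULT ==
books.rank | books.tag
3 | B
6 | C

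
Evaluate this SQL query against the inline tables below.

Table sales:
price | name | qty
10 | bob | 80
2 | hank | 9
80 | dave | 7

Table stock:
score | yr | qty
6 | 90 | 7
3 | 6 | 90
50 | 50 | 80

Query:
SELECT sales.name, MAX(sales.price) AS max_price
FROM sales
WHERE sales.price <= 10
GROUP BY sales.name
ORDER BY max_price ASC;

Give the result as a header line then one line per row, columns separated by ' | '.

== RESULT ==
sales.name | max_price
hank | 2
bob | 10

Derivation:
After WHERE (2 rows):
sales.price | sales.name | sales.qty
10 | bob | 80
2 | hank | 9
After GROUP BY (2 rows):
sales.name | max_price
bob | 10
hank | 2
After ORDER BY (2 rows):
sales.name | max_price
hank | 2
bob | 10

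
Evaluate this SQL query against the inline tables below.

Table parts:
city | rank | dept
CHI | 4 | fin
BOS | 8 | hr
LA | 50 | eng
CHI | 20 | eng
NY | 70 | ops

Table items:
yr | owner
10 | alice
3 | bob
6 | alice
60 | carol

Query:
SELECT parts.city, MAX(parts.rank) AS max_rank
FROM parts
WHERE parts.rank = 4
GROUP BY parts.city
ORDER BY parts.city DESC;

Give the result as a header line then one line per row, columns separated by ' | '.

After WHERE (1 rows):
parts.city | parts.rank | parts.dept
CHI | 4 | fin
After GROUP BY (1 rows):
parts.city | max_rank
CHI | 4
After ORDER BY (1 rows):
parts.city | max_rank
CHI | 4

== RESULT ==
parts.city | max_rank
CHI | 4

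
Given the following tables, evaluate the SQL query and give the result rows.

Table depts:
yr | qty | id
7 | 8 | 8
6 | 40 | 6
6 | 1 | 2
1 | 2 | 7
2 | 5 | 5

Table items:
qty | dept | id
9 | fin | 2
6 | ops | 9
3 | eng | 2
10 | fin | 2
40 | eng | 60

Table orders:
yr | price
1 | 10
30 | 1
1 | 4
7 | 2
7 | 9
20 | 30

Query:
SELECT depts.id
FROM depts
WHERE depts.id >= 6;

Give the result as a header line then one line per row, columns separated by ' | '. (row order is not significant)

== RESULT ==
depts.id
8
6
7

Derivation:
After WHERE (3 rows):
depts.yr | depts.qty | depts.id
7 | 8 | 8
6 | 40 | 6
1 | 2 | 7
After SELECT (3 rows):
depts.id
8
6
7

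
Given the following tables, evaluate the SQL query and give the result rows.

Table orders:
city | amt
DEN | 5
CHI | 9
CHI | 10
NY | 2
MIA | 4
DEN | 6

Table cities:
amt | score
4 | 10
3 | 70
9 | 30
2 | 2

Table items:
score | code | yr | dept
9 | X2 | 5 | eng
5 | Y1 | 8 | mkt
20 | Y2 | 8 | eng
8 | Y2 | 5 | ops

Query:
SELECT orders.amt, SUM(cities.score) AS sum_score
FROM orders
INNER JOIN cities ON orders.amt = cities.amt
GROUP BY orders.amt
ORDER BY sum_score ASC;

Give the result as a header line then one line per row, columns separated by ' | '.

After JOIN cities (3 rows):
orders.city | orders.amt | cities.amt | cities.score
CHI | 9 | 9 | 30
NY | 2 | 2 | 2
MIA | 4 | 4 | 10
After GROUP BY (3 rows):
orders.amt | sum_score
9 | 30
2 | 2
4 | 10
After ORDER BY (3 rows):
orders.amt | sum_score
2 | 2
4 | 10
9 | 30

== RESULT ==
orders.amt | sum_score
2 | 2
4 | 10
9 | 30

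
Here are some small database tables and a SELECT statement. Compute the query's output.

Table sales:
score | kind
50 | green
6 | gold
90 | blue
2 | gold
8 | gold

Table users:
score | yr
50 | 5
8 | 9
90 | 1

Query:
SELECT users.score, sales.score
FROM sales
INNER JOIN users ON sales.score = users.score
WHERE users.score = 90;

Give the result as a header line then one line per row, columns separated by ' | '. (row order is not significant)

After JOIN users (3 rows):
sales.score | sales.kind | users.score | users.yr
50 | green | 50 | 5
90 | blue | 90 | 1
8 | gold | 8 | 9
After WHERE (1 rows):
sales.score | sales.kind | users.score | users.yr
90 | blue | 90 | 1
After SELECT (1 rows):
users.score | sales.score
90 | 90

== RESULT ==
users.score | sales.score
90 | 90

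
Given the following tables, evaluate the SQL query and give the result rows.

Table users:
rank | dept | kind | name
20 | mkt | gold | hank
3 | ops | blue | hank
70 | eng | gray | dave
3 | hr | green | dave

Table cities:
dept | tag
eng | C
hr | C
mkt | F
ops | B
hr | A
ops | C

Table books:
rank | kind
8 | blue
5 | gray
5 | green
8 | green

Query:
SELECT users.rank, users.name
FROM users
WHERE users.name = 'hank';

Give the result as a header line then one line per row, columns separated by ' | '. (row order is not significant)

== RESULT ==
users.rank | users.name
20 | hank
3 | hank

Derivation:
After WHERE (2 rows):
users.rank | users.dept | users.kind | users.name
20 | mkt | gold | hank
3 | ops | blue | hank
After SELECT (2 rows):
users.rank | users.name
20 | hank
3 | hank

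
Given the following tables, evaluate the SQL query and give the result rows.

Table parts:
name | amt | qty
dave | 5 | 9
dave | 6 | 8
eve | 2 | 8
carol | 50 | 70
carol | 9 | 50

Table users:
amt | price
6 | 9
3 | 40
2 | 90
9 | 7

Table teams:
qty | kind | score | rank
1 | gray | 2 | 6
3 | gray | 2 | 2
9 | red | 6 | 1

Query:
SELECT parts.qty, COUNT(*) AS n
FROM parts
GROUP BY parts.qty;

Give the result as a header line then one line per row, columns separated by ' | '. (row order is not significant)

After GROUP BY (4 rows):
parts.qty | n
9 | 1
8 | 2
70 | 1
50 | 1

== RESULT ==
parts.qty | n
9 | 1
8 | 2
70 | 1
50 | 1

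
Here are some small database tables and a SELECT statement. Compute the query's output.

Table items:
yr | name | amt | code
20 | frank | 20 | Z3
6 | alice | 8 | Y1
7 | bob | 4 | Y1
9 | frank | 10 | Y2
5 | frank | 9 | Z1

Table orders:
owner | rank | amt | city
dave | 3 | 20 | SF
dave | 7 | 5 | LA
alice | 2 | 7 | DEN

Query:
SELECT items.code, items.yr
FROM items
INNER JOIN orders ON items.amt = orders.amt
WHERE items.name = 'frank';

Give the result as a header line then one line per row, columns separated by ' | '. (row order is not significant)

After JOIN orders (1 rows):
items.yr | items.name | items.amt | items.code | orders.owner | orders.rank | orders.amt | orders.city
20 | frank | 20 | Z3 | dave | 3 | 20 | SF
After WHERE (1 rows):
items.yr | items.name | items.amt | items.code | orders.owner | orders.rank | orders.amt | orders.city
20 | frank | 20 | Z3 | dave | 3 | 20 | SF
After SELECT (1 rows):
items.code | items.yr
Z3 | 20

== RESULT ==
items.code | items.yr
Z3 | 20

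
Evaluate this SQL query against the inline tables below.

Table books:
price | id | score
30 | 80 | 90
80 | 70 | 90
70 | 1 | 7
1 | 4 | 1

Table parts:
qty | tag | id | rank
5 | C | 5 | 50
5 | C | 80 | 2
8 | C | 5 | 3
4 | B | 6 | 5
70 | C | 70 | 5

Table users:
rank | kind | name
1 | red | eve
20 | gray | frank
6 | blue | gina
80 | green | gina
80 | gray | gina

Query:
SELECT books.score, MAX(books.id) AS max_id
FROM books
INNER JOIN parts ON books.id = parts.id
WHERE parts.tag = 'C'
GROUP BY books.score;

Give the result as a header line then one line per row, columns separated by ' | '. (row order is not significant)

After JOIN parts (2 rows):
books.price | books.id | books.score | parts.qty | parts.tag | parts.id | parts.rank
30 | 80 | 90 | 5 | C | 80 | 2
80 | 70 | 90 | 70 | C | 70 | 5
After WHERE (2 rows):
books.price | books.id | books.score | parts.qty | parts.tag | parts.id | parts.rank
30 | 80 | 90 | 5 | C | 80 | 2
80 | 70 | 90 | 70 | C | 70 | 5
After GROUP BY (1 rows):
books.score | max_id
90 | 80

== RESULT ==
books.score | max_id
90 | 80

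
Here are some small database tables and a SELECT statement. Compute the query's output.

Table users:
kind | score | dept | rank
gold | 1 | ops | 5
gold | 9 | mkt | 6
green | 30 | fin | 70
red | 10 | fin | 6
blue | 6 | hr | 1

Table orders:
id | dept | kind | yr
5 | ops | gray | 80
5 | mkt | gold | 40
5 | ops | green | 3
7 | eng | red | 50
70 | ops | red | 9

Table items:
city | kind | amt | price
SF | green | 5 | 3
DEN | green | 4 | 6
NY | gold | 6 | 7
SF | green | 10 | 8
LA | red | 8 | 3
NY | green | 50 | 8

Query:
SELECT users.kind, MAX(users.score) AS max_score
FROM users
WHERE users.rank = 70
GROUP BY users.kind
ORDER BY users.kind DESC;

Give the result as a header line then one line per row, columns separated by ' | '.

== RESULT ==
users.kind | max_score
green | 30

Derivation:
After WHERE (1 rows):
users.kind | users.score | users.dept | users.rank
green | 30 | fin | 70
After GROUP BY (1 rows):
users.kind | max_score
green | 30
After ORDER BY (1 rows):
users.kind | max_score
green | 30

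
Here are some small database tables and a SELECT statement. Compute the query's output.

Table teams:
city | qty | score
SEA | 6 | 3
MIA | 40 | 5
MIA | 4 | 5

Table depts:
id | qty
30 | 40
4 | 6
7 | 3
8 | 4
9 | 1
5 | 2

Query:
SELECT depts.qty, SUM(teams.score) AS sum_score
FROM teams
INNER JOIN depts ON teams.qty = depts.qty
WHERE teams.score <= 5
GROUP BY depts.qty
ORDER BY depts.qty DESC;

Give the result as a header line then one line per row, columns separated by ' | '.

After JOIN depts (3 rows):
teams.city | teams.qty | teams.score | depts.id | depts.qty
SEA | 6 | 3 | 4 | 6
MIA | 40 | 5 | 30 | 40
MIA | 4 | 5 | 8 | 4
After WHERE (3 rows):
teams.city | teams.qty | teams.score | depts.id | depts.qty
SEA | 6 | 3 | 4 | 6
MIA | 40 | 5 | 30 | 40
MIA | 4 | 5 | 8 | 4
After GROUP BY (3 rows):
depts.qty | sum_score
6 | 3
40 | 5
4 | 5
After ORDER BY (3 rows):
depts.qty | sum_score
40 | 5
6 | 3
4 | 5

== RESULT ==
depts.qty | sum_score
40 | 5
6 | 3
4 | 5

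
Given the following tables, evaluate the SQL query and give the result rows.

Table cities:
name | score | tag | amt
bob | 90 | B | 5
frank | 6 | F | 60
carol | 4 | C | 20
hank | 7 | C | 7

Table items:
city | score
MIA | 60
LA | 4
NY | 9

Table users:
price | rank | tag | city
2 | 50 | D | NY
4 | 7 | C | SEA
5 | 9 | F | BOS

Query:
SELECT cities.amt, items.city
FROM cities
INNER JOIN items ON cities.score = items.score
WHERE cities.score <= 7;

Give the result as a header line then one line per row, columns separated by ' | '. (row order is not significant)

After JOIN items (1 rows):
cities.name | cities.score | cities.tag | cities.amt | items.city | items.score
carol | 4 | C | 20 | LA | 4
After WHERE (1 rows):
cities.name | cities.score | cities.tag | cities.amt | items.city | items.score
carol | 4 | C | 20 | LA | 4
After SELECT (1 rows):
cities.amt | items.city
20 | LA

== RESULT ==
cities.amt | items.city
20 | LA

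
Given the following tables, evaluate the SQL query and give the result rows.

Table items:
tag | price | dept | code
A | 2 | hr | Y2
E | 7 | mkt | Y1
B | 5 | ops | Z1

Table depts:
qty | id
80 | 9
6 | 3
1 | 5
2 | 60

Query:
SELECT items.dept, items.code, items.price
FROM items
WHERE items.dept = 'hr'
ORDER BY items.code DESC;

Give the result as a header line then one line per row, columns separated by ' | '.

== RESULT ==
items.dept | items.code | items.price
hr | Y2 | 2

Derivation:
After WHERE (1 rows):
items.tag | items.price | items.dept | items.code
A | 2 | hr | Y2
After SELECT (1 rows):
items.dept | items.code | items.price
hr | Y2 | 2
After ORDER BY (1 rows):
items.dept | items.code | items.price
hr | Y2 | 2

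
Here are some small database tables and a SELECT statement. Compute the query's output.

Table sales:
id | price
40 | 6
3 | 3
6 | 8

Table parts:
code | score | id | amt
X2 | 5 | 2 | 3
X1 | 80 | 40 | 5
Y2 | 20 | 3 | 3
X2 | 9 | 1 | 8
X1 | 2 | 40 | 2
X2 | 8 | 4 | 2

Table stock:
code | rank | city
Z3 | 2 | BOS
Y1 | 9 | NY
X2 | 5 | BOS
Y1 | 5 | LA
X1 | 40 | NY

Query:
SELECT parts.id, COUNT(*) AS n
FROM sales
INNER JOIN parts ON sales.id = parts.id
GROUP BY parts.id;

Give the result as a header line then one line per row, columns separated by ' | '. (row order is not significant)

After JOIN parts (3 rows):
sales.id | sales.price | parts.code | parts.score | parts.id | parts.amt
40 | 6 | X1 | 80 | 40 | 5
40 | 6 | X1 | 2 | 40 | 2
3 | 3 | Y2 | 20 | 3 | 3
After GROUP BY (2 rows):
parts.id | n
40 | 2
3 | 1

== RESULT ==
parts.id | n
40 | 2
3 | 1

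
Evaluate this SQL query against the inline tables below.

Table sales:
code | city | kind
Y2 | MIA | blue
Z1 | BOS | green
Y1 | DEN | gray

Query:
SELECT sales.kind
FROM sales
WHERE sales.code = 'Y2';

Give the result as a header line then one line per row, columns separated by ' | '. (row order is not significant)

After WHERE (1 rows):
sales.code | sales.city | sales.kind
Y2 | MIA | blue
After SELECT (1 rows):
sales.kind
blue

== RESULT ==
sales.kind
blue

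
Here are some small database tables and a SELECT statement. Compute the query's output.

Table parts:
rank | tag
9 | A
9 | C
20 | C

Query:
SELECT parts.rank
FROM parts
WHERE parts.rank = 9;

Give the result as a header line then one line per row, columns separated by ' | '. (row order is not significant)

== RESULT ==
parts.rank
9
9

Derivation:
After WHERE (2 rows):
parts.rank | parts.tag
9 | A
9 | C
After SELECT (2 rows):
parts.rank
9
9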